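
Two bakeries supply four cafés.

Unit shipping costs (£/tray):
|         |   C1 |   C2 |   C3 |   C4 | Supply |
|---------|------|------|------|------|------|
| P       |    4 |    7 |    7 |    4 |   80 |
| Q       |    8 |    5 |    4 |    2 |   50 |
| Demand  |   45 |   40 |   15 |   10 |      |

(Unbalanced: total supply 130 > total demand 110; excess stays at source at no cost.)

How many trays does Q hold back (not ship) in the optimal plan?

Minimum-cost shipments:
  P–C1: 45 × £4 = £180
  P–C2: 15 × £7 = £105
  Q–C2: 25 × £5 = £125
  Q–C3: 15 × £4 = £60
  Q–C4: 10 × £2 = £20
Total cost = £490.
Q ships 50 of its 50, leaving 0.

0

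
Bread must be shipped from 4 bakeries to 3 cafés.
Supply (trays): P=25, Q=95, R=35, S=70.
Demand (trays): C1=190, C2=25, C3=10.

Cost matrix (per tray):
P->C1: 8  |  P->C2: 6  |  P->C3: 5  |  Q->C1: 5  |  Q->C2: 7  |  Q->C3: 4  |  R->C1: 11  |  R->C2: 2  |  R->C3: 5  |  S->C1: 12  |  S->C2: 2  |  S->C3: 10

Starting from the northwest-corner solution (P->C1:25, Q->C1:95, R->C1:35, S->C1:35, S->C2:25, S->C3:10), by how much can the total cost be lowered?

40

Current plan cost = 25·8 + 95·5 + 35·11 + 35·12 + 25·2 + 10·10 = 1630.
Optimal plan:
  P–C1: 25 trays
  Q–C1: 95 trays
  R–C1: 25 trays
  R–C3: 10 trays
  S–C1: 45 trays
  S–C2: 25 trays
Optimal cost = 1590.
Saving = 1630 − 1590 = 40.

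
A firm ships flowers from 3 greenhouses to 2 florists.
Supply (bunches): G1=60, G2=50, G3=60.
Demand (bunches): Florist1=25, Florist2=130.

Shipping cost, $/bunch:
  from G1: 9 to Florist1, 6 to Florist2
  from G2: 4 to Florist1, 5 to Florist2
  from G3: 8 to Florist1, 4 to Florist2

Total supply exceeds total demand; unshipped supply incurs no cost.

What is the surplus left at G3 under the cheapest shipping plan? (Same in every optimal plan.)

0

Minimum-cost shipments:
  G1->Florist2: 45 bunches
  G2->Florist1: 25 bunches
  G2->Florist2: 25 bunches
  G3->Florist2: 60 bunches
Total cost = $735.
G3 ships 60 of its 60, leaving 0.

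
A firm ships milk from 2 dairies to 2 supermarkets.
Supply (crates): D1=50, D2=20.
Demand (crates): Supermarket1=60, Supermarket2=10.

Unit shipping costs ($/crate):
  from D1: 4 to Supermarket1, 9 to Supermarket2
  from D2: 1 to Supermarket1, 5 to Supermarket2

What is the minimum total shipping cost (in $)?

260

One minimum-cost allocation:
  D1→Supermarket1: 50 × $4 = $200
  D2→Supermarket1: 10 × $1 = $10
  D2→Supermarket2: 10 × $5 = $50
Total = 200 + 10 + 50 = $260.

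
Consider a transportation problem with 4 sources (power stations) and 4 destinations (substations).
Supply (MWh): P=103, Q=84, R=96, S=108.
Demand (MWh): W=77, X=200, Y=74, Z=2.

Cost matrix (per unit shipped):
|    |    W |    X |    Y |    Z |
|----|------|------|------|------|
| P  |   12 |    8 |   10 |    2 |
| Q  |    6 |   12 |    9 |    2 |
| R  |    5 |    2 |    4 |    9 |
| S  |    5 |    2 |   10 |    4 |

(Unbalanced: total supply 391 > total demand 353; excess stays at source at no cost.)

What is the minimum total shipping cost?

A cheapest plan:
  P->X: 63 × 8 = 504
  P->Z: 2 × 2 = 4
  Q->W: 77 × 6 = 462
  Q->Y: 7 × 9 = 63
  R->X: 29 × 2 = 58
  R->Y: 67 × 4 = 268
  S->X: 108 × 2 = 216
Total = 504 + 4 + 462 + 63 + 58 + 268 + 216 = 1575.
(Supply check: P ships 65; Q ships 84; R ships 96; S ships 108.)

1575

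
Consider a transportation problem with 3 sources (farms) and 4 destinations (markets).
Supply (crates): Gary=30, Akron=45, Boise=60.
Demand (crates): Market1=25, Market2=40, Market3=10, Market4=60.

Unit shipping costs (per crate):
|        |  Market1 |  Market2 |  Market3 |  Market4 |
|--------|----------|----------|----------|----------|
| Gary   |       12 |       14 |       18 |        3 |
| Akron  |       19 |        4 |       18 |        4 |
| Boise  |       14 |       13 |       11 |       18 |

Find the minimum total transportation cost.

1055

One minimum-cost allocation:
  Gary–Market4: 30 × 3 = 90
  Akron–Market2: 15 × 4 = 60
  Akron–Market4: 30 × 4 = 120
  Boise–Market1: 25 × 14 = 350
  Boise–Market2: 25 × 13 = 325
  Boise–Market3: 10 × 11 = 110
Total = 90 + 60 + 120 + 350 + 325 + 110 = 1055.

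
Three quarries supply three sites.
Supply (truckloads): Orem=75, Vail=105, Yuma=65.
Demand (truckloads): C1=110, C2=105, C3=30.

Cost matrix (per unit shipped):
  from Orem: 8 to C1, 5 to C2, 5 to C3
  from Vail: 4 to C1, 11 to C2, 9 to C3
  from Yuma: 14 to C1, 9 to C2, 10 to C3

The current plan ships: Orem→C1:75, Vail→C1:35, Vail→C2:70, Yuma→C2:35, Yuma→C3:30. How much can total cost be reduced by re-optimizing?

730

Current plan cost = 75·8 + 35·4 + 70·11 + 35·9 + 30·10 = 2125.
Optimal plan:
  Orem->C1: 5 × 8 = 40
  Orem->C2: 40 × 5 = 200
  Orem->C3: 30 × 5 = 150
  Vail->C1: 105 × 4 = 420
  Yuma->C2: 65 × 9 = 585
Optimal cost = 1395.
Saving = 2125 − 1395 = 730.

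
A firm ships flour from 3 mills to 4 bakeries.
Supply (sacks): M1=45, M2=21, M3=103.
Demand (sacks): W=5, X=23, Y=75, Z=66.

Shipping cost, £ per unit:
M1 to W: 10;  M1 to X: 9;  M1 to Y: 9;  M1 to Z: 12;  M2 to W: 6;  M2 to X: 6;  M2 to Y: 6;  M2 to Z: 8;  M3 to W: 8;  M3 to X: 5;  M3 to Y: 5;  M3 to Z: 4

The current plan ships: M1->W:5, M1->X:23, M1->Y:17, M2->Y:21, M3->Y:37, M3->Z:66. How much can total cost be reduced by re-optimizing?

Current plan cost = 5·10 + 23·9 + 17·9 + 21·6 + 37·5 + 66·4 = £985.
Optimal plan:
  M1–X: 23 × £9 = £207
  M1–Y: 22 × £9 = £198
  M2–W: 5 × £6 = £30
  M2–Y: 16 × £6 = £96
  M3–Y: 37 × £5 = £185
  M3–Z: 66 × £4 = £264
Optimal cost = £980.
Saving = 985 − 980 = £5.

5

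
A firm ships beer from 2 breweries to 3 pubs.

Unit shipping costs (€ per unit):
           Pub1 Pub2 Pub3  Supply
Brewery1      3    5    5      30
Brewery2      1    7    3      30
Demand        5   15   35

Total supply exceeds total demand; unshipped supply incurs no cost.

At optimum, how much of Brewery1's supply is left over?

5

Minimum-cost shipments:
  Brewery1->Pub1: 5 × €3 = €15
  Brewery1->Pub2: 15 × €5 = €75
  Brewery1->Pub3: 5 × €5 = €25
  Brewery2->Pub3: 30 × €3 = €90
Total cost = €205.
Brewery1 ships 25 of its 30, leaving 5.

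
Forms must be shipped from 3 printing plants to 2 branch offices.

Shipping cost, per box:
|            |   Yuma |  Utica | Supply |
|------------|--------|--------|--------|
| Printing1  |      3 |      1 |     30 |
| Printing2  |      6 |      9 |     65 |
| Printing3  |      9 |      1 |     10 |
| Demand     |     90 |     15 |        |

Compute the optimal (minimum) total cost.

A cheapest plan:
  Printing1→Yuma: 25 × 3 = 75
  Printing1→Utica: 5 × 1 = 5
  Printing2→Yuma: 65 × 6 = 390
  Printing3→Utica: 10 × 1 = 10
Total = 75 + 5 + 390 + 10 = 480.
(Supply check: Printing1 ships 30; Printing2 ships 65; Printing3 ships 10.)

480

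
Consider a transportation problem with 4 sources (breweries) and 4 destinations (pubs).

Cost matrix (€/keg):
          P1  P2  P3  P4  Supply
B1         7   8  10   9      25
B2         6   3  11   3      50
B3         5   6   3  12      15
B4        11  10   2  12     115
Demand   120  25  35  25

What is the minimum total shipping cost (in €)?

1350

One minimum-cost allocation:
  B1 to P1: 25 kegs
  B2 to P2: 25 kegs
  B2 to P4: 25 kegs
  B3 to P1: 15 kegs
  B4 to P1: 80 kegs
  B4 to P3: 35 kegs
Total cost = €1350.
(Supply check: B1 ships 25; B2 ships 50; B3 ships 15; B4 ships 115.)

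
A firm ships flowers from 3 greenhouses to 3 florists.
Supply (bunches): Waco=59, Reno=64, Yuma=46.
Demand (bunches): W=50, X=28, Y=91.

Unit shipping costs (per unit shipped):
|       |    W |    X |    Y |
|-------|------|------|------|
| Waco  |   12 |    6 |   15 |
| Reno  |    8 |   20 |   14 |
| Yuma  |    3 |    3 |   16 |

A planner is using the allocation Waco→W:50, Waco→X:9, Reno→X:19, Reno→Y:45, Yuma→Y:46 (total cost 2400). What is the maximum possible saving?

Current plan cost = 50·12 + 9·6 + 19·20 + 45·14 + 46·16 = 2400.
Optimal plan:
  Waco->X: 28 bunches
  Waco->Y: 31 bunches
  Reno->W: 4 bunches
  Reno->Y: 60 bunches
  Yuma->W: 46 bunches
Optimal cost = 1643.
Saving = 2400 − 1643 = 757.

757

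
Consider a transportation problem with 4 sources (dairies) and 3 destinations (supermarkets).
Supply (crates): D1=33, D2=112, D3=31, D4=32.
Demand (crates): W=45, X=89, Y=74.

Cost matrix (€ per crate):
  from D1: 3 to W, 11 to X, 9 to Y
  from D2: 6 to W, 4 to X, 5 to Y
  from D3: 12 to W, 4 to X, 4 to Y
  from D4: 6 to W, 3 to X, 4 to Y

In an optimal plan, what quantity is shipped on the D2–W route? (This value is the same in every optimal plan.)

The minimum-cost plan:
  D1→W: 33 × €3 = €99
  D2→W: 12 × €6 = €72
  D2→X: 57 × €4 = €228
  D2→Y: 43 × €5 = €215
  D3→Y: 31 × €4 = €124
  D4→X: 32 × €3 = €96
Total cost = €834.
So D2→W carries 12 crates.

12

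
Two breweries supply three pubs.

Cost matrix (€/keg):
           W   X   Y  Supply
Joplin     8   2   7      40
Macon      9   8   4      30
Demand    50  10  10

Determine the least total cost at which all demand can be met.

A cheapest plan:
  Joplin->W: 30 kegs
  Joplin->X: 10 kegs
  Macon->W: 20 kegs
  Macon->Y: 10 kegs
Total cost = €480.
(Supply check: Joplin ships 40; Macon ships 30.)

480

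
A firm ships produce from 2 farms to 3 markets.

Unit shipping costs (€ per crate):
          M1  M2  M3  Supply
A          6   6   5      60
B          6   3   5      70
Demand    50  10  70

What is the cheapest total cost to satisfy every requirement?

680

A cheapest plan:
  A–M1: 50 × €6 = €300
  A–M3: 10 × €5 = €50
  B–M2: 10 × €3 = €30
  B–M3: 60 × €5 = €300
Total = 300 + 50 + 30 + 300 = €680.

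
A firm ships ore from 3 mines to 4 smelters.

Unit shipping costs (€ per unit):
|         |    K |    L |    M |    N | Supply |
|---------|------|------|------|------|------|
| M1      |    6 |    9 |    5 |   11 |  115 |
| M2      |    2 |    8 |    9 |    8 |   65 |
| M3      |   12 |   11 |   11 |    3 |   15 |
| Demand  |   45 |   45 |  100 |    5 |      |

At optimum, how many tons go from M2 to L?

The minimum-cost plan:
  M1 to L: 15 × €9 = €135
  M1 to M: 100 × €5 = €500
  M2 to K: 45 × €2 = €90
  M2 to L: 20 × €8 = €160
  M3 to L: 10 × €11 = €110
  M3 to N: 5 × €3 = €15
Total cost = €1010.
So M2→L carries 20 tons.

20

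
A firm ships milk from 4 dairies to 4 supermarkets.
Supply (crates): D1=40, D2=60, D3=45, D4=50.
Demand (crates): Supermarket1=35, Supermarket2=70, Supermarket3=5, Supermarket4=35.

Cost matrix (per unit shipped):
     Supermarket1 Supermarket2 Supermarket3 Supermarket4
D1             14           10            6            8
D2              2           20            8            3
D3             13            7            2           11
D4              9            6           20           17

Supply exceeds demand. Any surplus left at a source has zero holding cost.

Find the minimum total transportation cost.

Optimal allocation:
  D1→Supermarket4: 10 × 8 = 80
  D2→Supermarket1: 35 × 2 = 70
  D2→Supermarket4: 25 × 3 = 75
  D3→Supermarket2: 20 × 7 = 140
  D3→Supermarket3: 5 × 2 = 10
  D4→Supermarket2: 50 × 6 = 300
Total = 80 + 70 + 75 + 140 + 10 + 300 = 675.

675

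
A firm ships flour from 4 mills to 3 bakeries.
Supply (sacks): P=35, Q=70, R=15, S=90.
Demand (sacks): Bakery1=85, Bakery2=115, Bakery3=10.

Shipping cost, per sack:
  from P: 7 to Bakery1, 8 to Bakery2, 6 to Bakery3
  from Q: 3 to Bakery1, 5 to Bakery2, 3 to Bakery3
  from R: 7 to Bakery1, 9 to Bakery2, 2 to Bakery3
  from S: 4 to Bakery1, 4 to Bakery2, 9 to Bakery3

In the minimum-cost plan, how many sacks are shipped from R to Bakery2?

Optimal shipments:
  P–Bakery1: 10 × 7 = 70
  P–Bakery2: 25 × 8 = 200
  Q–Bakery1: 70 × 3 = 210
  R–Bakery1: 5 × 7 = 35
  R–Bakery3: 10 × 2 = 20
  S–Bakery2: 90 × 4 = 360
Total cost = 895.
The route R→Bakery2 is not used.

0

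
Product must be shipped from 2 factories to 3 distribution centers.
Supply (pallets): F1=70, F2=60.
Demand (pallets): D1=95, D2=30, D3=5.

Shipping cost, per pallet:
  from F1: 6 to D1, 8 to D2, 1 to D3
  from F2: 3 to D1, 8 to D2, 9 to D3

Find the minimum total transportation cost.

635

A cheapest plan:
  F1 to D1: 35 × 6 = 210
  F1 to D2: 30 × 8 = 240
  F1 to D3: 5 × 1 = 5
  F2 to D1: 60 × 3 = 180
Total = 210 + 240 + 5 + 180 = 635.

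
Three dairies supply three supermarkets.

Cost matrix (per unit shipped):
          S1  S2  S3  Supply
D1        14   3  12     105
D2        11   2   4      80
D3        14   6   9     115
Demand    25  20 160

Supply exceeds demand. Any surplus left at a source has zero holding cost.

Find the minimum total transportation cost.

1450

One minimum-cost allocation:
  D1→S2: 20 × 3 = 60
  D2→S3: 80 × 4 = 320
  D3→S1: 25 × 14 = 350
  D3→S3: 80 × 9 = 720
Total = 60 + 320 + 350 + 720 = 1450.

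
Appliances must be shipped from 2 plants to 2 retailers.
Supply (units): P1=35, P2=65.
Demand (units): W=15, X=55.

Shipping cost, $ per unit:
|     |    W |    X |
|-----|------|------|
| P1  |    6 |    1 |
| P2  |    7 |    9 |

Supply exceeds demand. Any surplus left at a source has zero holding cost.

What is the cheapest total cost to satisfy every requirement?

320

One minimum-cost allocation:
  P1->X: 35 × $1 = $35
  P2->W: 15 × $7 = $105
  P2->X: 20 × $9 = $180
Total = 35 + 105 + 180 = $320.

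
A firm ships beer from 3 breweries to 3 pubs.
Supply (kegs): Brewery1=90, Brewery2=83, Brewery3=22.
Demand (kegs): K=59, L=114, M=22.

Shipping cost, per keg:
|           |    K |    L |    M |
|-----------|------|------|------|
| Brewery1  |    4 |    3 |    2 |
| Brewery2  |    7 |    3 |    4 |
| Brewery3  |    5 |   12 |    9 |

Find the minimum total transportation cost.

A cheapest plan:
  Brewery1–K: 37 kegs
  Brewery1–L: 31 kegs
  Brewery1–M: 22 kegs
  Brewery2–L: 83 kegs
  Brewery3–K: 22 kegs
Total cost = 644.

644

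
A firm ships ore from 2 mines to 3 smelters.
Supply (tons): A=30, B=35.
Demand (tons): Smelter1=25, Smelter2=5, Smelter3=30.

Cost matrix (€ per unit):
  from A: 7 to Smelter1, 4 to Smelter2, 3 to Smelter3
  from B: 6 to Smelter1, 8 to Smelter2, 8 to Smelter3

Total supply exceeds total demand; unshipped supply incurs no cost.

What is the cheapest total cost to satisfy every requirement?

280

Optimal allocation:
  A to Smelter3: 30 × €3 = €90
  B to Smelter1: 25 × €6 = €150
  B to Smelter2: 5 × €8 = €40
Total = 90 + 150 + 40 = €280.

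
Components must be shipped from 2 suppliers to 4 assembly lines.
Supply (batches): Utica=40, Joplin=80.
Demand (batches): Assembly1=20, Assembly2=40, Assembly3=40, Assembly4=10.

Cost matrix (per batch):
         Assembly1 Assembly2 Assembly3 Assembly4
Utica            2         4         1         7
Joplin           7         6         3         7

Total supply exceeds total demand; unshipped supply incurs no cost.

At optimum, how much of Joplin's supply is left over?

10

Minimum-cost shipments:
  Utica to Assembly1: 20 batches
  Utica to Assembly2: 20 batches
  Joplin to Assembly2: 20 batches
  Joplin to Assembly3: 40 batches
  Joplin to Assembly4: 10 batches
Total cost = 430.
Joplin ships 70 of its 80, leaving 10.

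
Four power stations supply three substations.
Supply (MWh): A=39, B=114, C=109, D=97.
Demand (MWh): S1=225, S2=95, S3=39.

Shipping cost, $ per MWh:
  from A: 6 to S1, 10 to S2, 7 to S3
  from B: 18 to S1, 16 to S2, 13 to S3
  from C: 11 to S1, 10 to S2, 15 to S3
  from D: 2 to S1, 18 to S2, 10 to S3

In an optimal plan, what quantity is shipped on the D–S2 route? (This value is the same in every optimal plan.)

0

Solving gives:
  A→S1: 39 × $6 = $234
  B→S2: 75 × $16 = $1200
  B→S3: 39 × $13 = $507
  C→S1: 89 × $11 = $979
  C→S2: 20 × $10 = $200
  D→S1: 97 × $2 = $194
Total cost = $3314.
The route D→S2 is not used.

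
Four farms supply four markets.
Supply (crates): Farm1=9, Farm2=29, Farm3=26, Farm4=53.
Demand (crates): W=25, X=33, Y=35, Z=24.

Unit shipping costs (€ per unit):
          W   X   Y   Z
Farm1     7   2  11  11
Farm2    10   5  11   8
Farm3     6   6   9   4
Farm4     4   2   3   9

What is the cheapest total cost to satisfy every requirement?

An optimal shipping plan:
  Farm1 to X: 9 × €2 = €18
  Farm2 to X: 24 × €5 = €120
  Farm2 to Z: 5 × €8 = €40
  Farm3 to W: 7 × €6 = €42
  Farm3 to Z: 19 × €4 = €76
  Farm4 to W: 18 × €4 = €72
  Farm4 to Y: 35 × €3 = €105
Total = 18 + 120 + 40 + 42 + 76 + 72 + 105 = €473.
(Supply check: Farm1 ships 9; Farm2 ships 29; Farm3 ships 26; Farm4 ships 53.)

473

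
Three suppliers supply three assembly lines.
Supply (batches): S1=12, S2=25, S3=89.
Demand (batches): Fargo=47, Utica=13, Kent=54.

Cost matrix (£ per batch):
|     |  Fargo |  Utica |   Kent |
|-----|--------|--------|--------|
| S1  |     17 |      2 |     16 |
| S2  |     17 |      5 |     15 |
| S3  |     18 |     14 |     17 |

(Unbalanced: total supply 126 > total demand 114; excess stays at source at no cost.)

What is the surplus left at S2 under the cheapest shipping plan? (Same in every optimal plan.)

0

Minimum-cost shipments:
  S1 to Utica: 12 batches
  S2 to Utica: 1 batches
  S2 to Kent: 24 batches
  S3 to Fargo: 47 batches
  S3 to Kent: 30 batches
Total cost = £1745.
S2 ships 25 of its 25, leaving 0.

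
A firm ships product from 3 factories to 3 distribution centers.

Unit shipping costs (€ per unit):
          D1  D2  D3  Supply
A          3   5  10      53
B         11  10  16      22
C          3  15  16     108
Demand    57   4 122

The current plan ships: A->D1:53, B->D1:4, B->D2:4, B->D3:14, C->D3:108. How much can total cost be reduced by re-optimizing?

350

Current plan cost = 53·3 + 4·11 + 4·10 + 14·16 + 108·16 = €2195.
Optimal plan:
  A->D3: 53 × €10 = €530
  B->D2: 4 × €10 = €40
  B->D3: 18 × €16 = €288
  C->D1: 57 × €3 = €171
  C->D3: 51 × €16 = €816
Optimal cost = €1845.
Saving = 2195 − 1845 = €350.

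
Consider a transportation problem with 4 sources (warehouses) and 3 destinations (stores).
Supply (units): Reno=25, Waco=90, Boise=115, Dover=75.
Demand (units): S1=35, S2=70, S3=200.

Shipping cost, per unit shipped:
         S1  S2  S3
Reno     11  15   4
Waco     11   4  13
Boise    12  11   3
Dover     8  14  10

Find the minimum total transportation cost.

An optimal shipping plan:
  Reno–S3: 25 units
  Waco–S2: 70 units
  Waco–S3: 20 units
  Boise–S3: 115 units
  Dover–S1: 35 units
  Dover–S3: 40 units
Total cost = 1665.

1665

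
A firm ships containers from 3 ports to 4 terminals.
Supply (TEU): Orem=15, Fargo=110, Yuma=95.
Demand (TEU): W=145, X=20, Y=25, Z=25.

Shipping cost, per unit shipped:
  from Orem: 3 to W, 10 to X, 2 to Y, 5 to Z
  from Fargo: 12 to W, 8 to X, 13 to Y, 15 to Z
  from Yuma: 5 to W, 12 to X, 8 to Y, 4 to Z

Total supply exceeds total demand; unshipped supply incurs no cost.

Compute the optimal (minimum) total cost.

1670

Optimal allocation:
  Orem to Y: 15 TEU
  Fargo to W: 75 TEU
  Fargo to X: 20 TEU
  Fargo to Y: 10 TEU
  Yuma to W: 70 TEU
  Yuma to Z: 25 TEU
Total cost = 1670.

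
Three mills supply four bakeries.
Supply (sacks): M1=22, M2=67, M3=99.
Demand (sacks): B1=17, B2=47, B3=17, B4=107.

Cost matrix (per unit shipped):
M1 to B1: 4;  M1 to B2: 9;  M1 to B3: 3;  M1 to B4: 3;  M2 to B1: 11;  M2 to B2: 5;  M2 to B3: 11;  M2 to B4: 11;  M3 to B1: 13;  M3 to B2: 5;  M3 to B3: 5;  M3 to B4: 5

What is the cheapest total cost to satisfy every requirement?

1016

One minimum-cost allocation:
  M1->B4: 22 × 3 = 66
  M2->B1: 17 × 11 = 187
  M2->B2: 47 × 5 = 235
  M2->B4: 3 × 11 = 33
  M3->B3: 17 × 5 = 85
  M3->B4: 82 × 5 = 410
Total = 66 + 187 + 235 + 33 + 85 + 410 = 1016.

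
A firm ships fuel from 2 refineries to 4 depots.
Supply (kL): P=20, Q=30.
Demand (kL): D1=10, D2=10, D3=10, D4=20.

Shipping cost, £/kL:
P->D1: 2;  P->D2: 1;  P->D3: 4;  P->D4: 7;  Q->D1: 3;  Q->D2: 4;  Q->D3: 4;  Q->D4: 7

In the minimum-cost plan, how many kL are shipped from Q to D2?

Optimal shipments:
  P→D1: 10 kL
  P→D2: 10 kL
  Q→D3: 10 kL
  Q→D4: 20 kL
Total cost = £210.
The route Q→D2 is not used.

0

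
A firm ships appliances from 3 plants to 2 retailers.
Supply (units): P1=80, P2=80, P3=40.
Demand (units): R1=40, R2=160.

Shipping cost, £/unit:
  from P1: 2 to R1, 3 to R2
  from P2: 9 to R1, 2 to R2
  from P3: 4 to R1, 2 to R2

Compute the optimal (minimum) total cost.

440

One minimum-cost allocation:
  P1 to R1: 40 units
  P1 to R2: 40 units
  P2 to R2: 80 units
  P3 to R2: 40 units
Total cost = £440.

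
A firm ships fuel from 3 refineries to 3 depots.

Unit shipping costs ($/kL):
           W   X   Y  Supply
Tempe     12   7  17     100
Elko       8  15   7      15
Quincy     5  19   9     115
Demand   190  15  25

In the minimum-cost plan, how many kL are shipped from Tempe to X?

Solving gives:
  Tempe–W: 85 × $12 = $1020
  Tempe–X: 15 × $7 = $105
  Elko–Y: 15 × $7 = $105
  Quincy–W: 105 × $5 = $525
  Quincy–Y: 10 × $9 = $90
Total cost = $1845.
So Tempe→X carries 15 kL.

15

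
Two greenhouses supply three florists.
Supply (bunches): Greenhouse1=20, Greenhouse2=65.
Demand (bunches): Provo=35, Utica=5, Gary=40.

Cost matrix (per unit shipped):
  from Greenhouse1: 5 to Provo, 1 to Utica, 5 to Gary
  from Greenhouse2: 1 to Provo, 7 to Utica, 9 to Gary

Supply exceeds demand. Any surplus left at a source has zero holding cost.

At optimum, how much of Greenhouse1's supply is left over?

0

Minimum-cost shipments:
  Greenhouse1–Utica: 5 × 1 = 5
  Greenhouse1–Gary: 15 × 5 = 75
  Greenhouse2–Provo: 35 × 1 = 35
  Greenhouse2–Gary: 25 × 9 = 225
Total cost = 340.
Greenhouse1 ships 20 of its 20, leaving 0.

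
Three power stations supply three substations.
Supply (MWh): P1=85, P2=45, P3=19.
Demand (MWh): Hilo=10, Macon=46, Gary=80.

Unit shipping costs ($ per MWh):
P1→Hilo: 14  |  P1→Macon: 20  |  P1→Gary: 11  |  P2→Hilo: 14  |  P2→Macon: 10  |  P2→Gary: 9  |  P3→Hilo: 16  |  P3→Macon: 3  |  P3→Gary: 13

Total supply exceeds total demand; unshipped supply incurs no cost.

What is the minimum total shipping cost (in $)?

1311

Optimal allocation:
  P1 to Hilo: 10 × $14 = $140
  P1 to Gary: 62 × $11 = $682
  P2 to Macon: 27 × $10 = $270
  P2 to Gary: 18 × $9 = $162
  P3 to Macon: 19 × $3 = $57
Total = 140 + 682 + 270 + 162 + 57 = $1311.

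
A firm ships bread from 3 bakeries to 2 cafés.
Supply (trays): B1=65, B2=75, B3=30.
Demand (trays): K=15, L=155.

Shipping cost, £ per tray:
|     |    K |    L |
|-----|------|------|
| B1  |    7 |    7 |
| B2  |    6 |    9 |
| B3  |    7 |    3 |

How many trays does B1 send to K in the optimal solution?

The minimum-cost plan:
  B1->L: 65 × £7 = £455
  B2->K: 15 × £6 = £90
  B2->L: 60 × £9 = £540
  B3->L: 30 × £3 = £90
Total cost = £1175.
The route B1→K is not used.

0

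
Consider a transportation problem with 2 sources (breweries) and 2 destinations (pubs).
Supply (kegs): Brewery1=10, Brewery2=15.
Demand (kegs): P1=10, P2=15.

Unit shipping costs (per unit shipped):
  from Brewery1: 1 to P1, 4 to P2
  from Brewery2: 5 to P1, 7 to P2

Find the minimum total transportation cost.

An optimal shipping plan:
  Brewery1->P1: 10 × 1 = 10
  Brewery2->P2: 15 × 7 = 105
Total = 10 + 105 = 115.
(Supply check: Brewery1 ships 10; Brewery2 ships 15.)

115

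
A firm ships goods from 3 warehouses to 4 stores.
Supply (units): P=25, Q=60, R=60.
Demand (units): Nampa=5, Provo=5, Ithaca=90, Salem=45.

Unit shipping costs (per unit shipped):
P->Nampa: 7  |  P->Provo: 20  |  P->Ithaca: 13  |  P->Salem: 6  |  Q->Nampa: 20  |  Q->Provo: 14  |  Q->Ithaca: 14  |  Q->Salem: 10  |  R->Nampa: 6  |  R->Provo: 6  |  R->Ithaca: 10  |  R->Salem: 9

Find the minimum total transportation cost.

1470

Optimal allocation:
  P->Salem: 25 units
  Q->Ithaca: 40 units
  Q->Salem: 20 units
  R->Nampa: 5 units
  R->Provo: 5 units
  R->Ithaca: 50 units
Total cost = 1470.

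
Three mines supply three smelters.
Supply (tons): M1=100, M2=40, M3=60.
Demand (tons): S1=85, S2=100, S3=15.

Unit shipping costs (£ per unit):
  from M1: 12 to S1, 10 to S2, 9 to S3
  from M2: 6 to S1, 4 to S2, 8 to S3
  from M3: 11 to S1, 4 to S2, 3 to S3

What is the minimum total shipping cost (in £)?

One minimum-cost allocation:
  M1 to S1: 45 tons
  M1 to S2: 40 tons
  M1 to S3: 15 tons
  M2 to S1: 40 tons
  M3 to S2: 60 tons
Total cost = £1555.

1555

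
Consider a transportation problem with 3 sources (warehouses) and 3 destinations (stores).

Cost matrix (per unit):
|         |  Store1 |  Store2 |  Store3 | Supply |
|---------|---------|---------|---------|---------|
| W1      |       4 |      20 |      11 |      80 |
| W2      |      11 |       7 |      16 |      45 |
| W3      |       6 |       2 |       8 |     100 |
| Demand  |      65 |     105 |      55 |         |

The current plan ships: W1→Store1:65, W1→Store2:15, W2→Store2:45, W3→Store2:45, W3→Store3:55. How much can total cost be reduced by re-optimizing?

225

Current plan cost = 65·4 + 15·20 + 45·7 + 45·2 + 55·8 = 1405.
Optimal plan:
  W1 to Store1: 65 × 4 = 260
  W1 to Store3: 15 × 11 = 165
  W2 to Store2: 45 × 7 = 315
  W3 to Store2: 60 × 2 = 120
  W3 to Store3: 40 × 8 = 320
Optimal cost = 1180.
Saving = 1405 − 1180 = 225.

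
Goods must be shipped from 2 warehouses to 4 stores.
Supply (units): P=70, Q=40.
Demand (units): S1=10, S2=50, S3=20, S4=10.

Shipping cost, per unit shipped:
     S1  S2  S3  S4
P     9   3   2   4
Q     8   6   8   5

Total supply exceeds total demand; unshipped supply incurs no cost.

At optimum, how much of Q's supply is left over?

Minimum-cost shipments:
  P→S2: 50 units
  P→S3: 20 units
  Q→S1: 10 units
  Q→S4: 10 units
Total cost = 320.
Q ships 20 of its 40, leaving 20.

20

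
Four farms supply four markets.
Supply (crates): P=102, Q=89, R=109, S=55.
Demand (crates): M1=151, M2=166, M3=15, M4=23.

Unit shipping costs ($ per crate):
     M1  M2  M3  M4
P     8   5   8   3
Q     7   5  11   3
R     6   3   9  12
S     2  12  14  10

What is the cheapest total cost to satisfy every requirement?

A cheapest plan:
  P→M2: 64 × $5 = $320
  P→M3: 15 × $8 = $120
  P→M4: 23 × $3 = $69
  Q→M1: 89 × $7 = $623
  R→M1: 7 × $6 = $42
  R→M2: 102 × $3 = $306
  S→M1: 55 × $2 = $110
Total = 320 + 120 + 69 + 623 + 42 + 306 + 110 = $1590.
(Supply check: P ships 102; Q ships 89; R ships 109; S ships 55.)

1590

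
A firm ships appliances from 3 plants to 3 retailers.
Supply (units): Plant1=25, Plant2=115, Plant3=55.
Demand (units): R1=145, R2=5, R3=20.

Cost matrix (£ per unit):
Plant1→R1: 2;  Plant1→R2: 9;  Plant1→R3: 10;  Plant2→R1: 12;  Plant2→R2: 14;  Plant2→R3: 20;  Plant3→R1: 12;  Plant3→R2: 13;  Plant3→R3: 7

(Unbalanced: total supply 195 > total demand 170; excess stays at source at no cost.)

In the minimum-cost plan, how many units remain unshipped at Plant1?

An optimal plan:
  Plant1–R1: 25 × £2 = £50
  Plant2–R1: 115 × £12 = £1380
  Plant3–R1: 5 × £12 = £60
  Plant3–R2: 5 × £13 = £65
  Plant3–R3: 20 × £7 = £140
Total cost = £1695.
Plant1 ships 25 of its 25, leaving 0.

0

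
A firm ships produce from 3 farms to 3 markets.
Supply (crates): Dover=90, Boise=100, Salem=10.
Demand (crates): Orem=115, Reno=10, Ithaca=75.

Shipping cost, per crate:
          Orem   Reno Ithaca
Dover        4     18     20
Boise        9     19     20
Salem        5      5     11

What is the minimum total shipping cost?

One minimum-cost allocation:
  Dover to Orem: 90 × 4 = 360
  Boise to Orem: 25 × 9 = 225
  Boise to Ithaca: 75 × 20 = 1500
  Salem to Reno: 10 × 5 = 50
Total = 360 + 225 + 1500 + 50 = 2135.

2135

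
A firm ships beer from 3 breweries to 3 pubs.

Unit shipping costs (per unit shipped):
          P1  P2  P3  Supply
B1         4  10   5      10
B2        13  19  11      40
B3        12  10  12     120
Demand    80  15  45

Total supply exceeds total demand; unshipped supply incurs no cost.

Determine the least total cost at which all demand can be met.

1530

One minimum-cost allocation:
  B1–P1: 10 × 4 = 40
  B2–P3: 40 × 11 = 440
  B3–P1: 70 × 12 = 840
  B3–P2: 15 × 10 = 150
  B3–P3: 5 × 12 = 60
Total = 40 + 440 + 840 + 150 + 60 = 1530.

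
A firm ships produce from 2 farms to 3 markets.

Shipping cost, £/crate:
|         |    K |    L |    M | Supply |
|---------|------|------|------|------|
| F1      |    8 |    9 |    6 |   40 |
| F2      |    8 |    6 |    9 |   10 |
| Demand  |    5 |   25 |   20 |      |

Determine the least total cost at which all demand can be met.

One minimum-cost allocation:
  F1–K: 5 × £8 = £40
  F1–L: 15 × £9 = £135
  F1–M: 20 × £6 = £120
  F2–L: 10 × £6 = £60
Total = 40 + 135 + 120 + 60 = £355.
(Supply check: F1 ships 40; F2 ships 10.)

355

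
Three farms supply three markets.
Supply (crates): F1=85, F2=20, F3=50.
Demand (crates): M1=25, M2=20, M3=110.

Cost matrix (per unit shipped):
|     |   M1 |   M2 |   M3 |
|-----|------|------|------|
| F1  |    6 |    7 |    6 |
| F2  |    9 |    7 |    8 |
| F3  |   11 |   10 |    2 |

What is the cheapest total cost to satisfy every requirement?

One minimum-cost allocation:
  F1–M1: 25 × 6 = 150
  F1–M3: 60 × 6 = 360
  F2–M2: 20 × 7 = 140
  F3–M3: 50 × 2 = 100
Total = 150 + 360 + 140 + 100 = 750.
(Supply check: F1 ships 85; F2 ships 20; F3 ships 50.)

750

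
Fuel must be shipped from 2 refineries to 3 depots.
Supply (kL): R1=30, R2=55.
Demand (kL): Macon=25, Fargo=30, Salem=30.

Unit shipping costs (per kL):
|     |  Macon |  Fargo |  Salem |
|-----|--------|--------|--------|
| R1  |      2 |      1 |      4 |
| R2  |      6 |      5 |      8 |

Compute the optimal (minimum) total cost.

One minimum-cost allocation:
  R1→Macon: 25 kL
  R1→Fargo: 5 kL
  R2→Fargo: 25 kL
  R2→Salem: 30 kL
Total cost = 420.

420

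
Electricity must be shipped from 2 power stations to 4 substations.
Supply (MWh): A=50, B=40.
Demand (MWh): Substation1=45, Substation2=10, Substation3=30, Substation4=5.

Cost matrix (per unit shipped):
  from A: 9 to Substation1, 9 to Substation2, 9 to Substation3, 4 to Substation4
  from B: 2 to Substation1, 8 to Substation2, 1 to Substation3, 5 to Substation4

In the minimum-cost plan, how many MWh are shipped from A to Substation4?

5

Optimal shipments:
  A to Substation1: 35 × 9 = 315
  A to Substation2: 10 × 9 = 90
  A to Substation4: 5 × 4 = 20
  B to Substation1: 10 × 2 = 20
  B to Substation3: 30 × 1 = 30
Total cost = 475.
So A→Substation4 carries 5 MWh.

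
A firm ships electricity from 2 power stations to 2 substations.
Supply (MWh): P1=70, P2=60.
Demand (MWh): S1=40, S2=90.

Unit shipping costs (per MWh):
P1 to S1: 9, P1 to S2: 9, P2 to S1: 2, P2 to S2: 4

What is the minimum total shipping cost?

A cheapest plan:
  P1→S2: 70 × 9 = 630
  P2→S1: 40 × 2 = 80
  P2→S2: 20 × 4 = 80
Total = 630 + 80 + 80 = 790.

790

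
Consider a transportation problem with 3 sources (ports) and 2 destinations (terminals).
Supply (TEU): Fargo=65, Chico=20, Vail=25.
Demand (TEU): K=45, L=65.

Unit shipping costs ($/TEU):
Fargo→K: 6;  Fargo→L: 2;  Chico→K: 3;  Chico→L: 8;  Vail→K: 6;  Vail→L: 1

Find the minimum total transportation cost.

315

An optimal shipping plan:
  Fargo→K: 25 × $6 = $150
  Fargo→L: 40 × $2 = $80
  Chico→K: 20 × $3 = $60
  Vail→L: 25 × $1 = $25
Total = 150 + 80 + 60 + 25 = $315.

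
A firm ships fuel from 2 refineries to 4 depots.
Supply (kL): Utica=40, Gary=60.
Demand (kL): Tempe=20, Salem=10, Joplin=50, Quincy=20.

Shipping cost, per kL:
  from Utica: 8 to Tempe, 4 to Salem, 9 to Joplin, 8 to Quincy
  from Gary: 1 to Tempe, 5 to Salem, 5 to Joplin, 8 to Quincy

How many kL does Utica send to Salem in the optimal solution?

Solving gives:
  Utica to Salem: 10 × 4 = 40
  Utica to Joplin: 10 × 9 = 90
  Utica to Quincy: 20 × 8 = 160
  Gary to Tempe: 20 × 1 = 20
  Gary to Joplin: 40 × 5 = 200
Total cost = 510.
So Utica→Salem carries 10 kL.

10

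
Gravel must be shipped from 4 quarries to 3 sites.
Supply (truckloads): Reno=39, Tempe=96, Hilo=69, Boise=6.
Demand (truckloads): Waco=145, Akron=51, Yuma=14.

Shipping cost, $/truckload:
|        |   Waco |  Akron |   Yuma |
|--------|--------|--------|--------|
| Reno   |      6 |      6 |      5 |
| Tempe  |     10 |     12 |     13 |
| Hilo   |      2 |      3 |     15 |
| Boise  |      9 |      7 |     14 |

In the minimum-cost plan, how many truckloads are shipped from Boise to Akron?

The minimum-cost plan:
  Reno to Akron: 25 × $6 = $150
  Reno to Yuma: 14 × $5 = $70
  Tempe to Waco: 96 × $10 = $960
  Hilo to Waco: 49 × $2 = $98
  Hilo to Akron: 20 × $3 = $60
  Boise to Akron: 6 × $7 = $42
Total cost = $1380.
So Boise→Akron carries 6 truckloads.

6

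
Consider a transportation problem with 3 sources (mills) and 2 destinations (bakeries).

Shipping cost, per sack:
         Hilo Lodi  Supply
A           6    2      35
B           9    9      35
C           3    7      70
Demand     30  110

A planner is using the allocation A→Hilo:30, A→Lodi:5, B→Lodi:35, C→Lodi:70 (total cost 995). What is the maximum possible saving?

240

Current plan cost = 30·6 + 5·2 + 35·9 + 70·7 = 995.
Optimal plan:
  A->Lodi: 35 × 2 = 70
  B->Lodi: 35 × 9 = 315
  C->Hilo: 30 × 3 = 90
  C->Lodi: 40 × 7 = 280
Optimal cost = 755.
Saving = 995 − 755 = 240.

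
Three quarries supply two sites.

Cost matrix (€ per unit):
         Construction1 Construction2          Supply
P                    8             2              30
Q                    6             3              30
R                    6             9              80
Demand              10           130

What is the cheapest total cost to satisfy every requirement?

An optimal shipping plan:
  P→Construction2: 30 × €2 = €60
  Q→Construction2: 30 × €3 = €90
  R→Construction1: 10 × €6 = €60
  R→Construction2: 70 × €9 = €630
Total = 60 + 90 + 60 + 630 = €840.
(Supply check: P ships 30; Q ships 30; R ships 80.)

840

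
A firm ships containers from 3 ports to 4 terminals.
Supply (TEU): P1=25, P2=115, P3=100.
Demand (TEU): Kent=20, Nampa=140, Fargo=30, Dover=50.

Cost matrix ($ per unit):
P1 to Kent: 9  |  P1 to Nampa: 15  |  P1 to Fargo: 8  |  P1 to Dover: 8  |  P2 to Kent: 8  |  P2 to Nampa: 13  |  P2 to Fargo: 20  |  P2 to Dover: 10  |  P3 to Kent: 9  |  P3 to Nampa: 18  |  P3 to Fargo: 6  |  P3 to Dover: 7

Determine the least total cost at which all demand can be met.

A cheapest plan:
  P1–Nampa: 25 × $15 = $375
  P2–Nampa: 115 × $13 = $1495
  P3–Kent: 20 × $9 = $180
  P3–Fargo: 30 × $6 = $180
  P3–Dover: 50 × $7 = $350
Total = 375 + 1495 + 180 + 180 + 350 = $2580.

2580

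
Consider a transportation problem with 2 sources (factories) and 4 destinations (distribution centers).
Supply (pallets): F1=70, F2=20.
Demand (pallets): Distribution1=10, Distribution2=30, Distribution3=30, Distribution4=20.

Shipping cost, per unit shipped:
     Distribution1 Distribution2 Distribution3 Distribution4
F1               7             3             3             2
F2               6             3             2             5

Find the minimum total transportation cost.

270

Optimal allocation:
  F1→Distribution1: 10 pallets
  F1→Distribution2: 30 pallets
  F1→Distribution3: 10 pallets
  F1→Distribution4: 20 pallets
  F2→Distribution3: 20 pallets
Total cost = 270.
(Supply check: F1 ships 70; F2 ships 20.)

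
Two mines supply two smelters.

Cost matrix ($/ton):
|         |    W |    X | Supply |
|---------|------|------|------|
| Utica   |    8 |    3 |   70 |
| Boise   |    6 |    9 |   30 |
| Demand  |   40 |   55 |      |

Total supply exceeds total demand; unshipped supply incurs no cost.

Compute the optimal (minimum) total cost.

One minimum-cost allocation:
  Utica–W: 10 × $8 = $80
  Utica–X: 55 × $3 = $165
  Boise–W: 30 × $6 = $180
Total = 80 + 165 + 180 = $425.
(Supply check: Utica ships 65; Boise ships 30.)

425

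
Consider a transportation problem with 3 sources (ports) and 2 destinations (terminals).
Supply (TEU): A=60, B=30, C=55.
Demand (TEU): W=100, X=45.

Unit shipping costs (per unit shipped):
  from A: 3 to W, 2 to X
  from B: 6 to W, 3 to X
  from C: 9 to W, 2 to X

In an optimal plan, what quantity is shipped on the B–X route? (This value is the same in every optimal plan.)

The minimum-cost plan:
  A->W: 60 × 3 = 180
  B->W: 30 × 6 = 180
  C->W: 10 × 9 = 90
  C->X: 45 × 2 = 90
Total cost = 540.
The route B→X is not used.

0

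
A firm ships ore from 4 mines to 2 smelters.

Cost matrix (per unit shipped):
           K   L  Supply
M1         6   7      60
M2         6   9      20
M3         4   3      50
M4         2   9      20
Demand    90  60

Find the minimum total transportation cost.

A cheapest plan:
  M1–K: 50 × 6 = 300
  M1–L: 10 × 7 = 70
  M2–K: 20 × 6 = 120
  M3–L: 50 × 3 = 150
  M4–K: 20 × 2 = 40
Total = 300 + 70 + 120 + 150 + 40 = 680.
(Supply check: M1 ships 60; M2 ships 20; M3 ships 50; M4 ships 20.)

680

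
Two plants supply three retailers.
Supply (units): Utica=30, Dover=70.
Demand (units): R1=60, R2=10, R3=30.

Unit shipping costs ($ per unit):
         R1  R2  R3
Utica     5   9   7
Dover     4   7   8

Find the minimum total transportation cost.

520

Optimal allocation:
  Utica–R3: 30 units
  Dover–R1: 60 units
  Dover–R2: 10 units
Total cost = $520.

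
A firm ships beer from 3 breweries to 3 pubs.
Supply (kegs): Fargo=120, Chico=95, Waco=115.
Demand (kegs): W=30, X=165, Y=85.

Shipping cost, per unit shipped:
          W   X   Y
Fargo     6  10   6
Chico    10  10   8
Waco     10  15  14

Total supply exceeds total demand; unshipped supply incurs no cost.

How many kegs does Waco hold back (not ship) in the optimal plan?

An optimal plan:
  Fargo to X: 35 × 10 = 350
  Fargo to Y: 85 × 6 = 510
  Chico to X: 95 × 10 = 950
  Waco to W: 30 × 10 = 300
  Waco to X: 35 × 15 = 525
Total cost = 2635.
Waco ships 65 of its 115, leaving 50.

50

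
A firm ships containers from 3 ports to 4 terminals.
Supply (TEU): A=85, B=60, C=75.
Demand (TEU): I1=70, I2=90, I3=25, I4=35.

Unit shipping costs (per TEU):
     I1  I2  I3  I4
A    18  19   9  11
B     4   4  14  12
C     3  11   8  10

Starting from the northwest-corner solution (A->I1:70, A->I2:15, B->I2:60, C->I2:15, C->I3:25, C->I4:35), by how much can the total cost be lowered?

Current plan cost = 70·18 + 15·19 + 60·4 + 15·11 + 25·8 + 35·10 = 2500.
Optimal plan:
  A->I2: 25 × 19 = 475
  A->I3: 25 × 9 = 225
  A->I4: 35 × 11 = 385
  B->I2: 60 × 4 = 240
  C->I1: 70 × 3 = 210
  C->I2: 5 × 11 = 55
Optimal cost = 1590.
Saving = 2500 − 1590 = 910.

910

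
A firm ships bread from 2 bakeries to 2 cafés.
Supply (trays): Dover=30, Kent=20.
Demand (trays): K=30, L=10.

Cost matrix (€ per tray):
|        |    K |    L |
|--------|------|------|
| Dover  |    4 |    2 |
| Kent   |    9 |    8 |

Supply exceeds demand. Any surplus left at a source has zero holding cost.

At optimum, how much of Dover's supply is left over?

An optimal plan:
  Dover–K: 20 trays
  Dover–L: 10 trays
  Kent–K: 10 trays
Total cost = €190.
Dover ships 30 of its 30, leaving 0.

0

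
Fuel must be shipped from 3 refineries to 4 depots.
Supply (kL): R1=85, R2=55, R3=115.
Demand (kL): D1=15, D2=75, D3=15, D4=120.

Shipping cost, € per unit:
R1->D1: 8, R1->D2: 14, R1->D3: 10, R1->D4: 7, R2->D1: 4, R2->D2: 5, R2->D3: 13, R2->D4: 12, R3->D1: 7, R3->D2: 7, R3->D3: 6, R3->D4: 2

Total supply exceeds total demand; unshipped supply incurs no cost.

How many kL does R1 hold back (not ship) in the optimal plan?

30

An optimal plan:
  R1->D1: 15 × €8 = €120
  R1->D3: 15 × €10 = €150
  R1->D4: 25 × €7 = €175
  R2->D2: 55 × €5 = €275
  R3->D2: 20 × €7 = €140
  R3->D4: 95 × €2 = €190
Total cost = €1050.
R1 ships 55 of its 85, leaving 30.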